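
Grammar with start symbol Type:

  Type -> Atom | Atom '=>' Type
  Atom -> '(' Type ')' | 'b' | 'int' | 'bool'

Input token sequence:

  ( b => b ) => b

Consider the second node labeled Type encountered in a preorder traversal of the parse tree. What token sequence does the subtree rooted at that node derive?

b => b

[Type [Atom ( [Type [Atom b] => [Type [Atom b]]] )] => [Type [Atom b]]]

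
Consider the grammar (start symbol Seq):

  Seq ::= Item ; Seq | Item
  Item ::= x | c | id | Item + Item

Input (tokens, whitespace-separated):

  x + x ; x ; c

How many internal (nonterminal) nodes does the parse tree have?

8

[Seq [Item [Item x] + [Item x]] ; [Seq [Item x] ; [Seq [Item c]]]]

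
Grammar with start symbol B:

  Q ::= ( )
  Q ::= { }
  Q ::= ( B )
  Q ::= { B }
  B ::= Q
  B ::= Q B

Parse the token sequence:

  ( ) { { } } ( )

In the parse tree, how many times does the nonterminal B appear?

4

[B [Q ( )] [B [Q { [B [Q { }]] }] [B [Q ( )]]]]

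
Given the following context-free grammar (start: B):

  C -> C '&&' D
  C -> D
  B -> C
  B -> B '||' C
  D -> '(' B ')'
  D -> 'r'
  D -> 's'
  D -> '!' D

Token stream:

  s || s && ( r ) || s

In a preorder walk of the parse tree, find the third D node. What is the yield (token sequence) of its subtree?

( r )

[B [B [B [C [D s]]] || [C [C [D s]] && [D ( [B [C [D r]]] )]]] || [C [D s]]]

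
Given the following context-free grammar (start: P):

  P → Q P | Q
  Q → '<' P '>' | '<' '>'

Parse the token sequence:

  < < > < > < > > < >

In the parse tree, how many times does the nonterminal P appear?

5

[P [Q < [P [Q < >] [P [Q < >] [P [Q < >]]]] >] [P [Q < >]]]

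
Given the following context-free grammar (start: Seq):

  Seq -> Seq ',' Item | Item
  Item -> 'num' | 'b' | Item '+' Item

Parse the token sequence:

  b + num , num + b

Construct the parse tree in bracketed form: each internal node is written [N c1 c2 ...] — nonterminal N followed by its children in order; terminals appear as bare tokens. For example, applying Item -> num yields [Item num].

Seq
Seq , Item
Item , Item
Item + Item , Item
b + Item , Item
b + num , Item
b + num , Item + Item
b + num , num + Item
b + num , num + b

[Seq [Seq [Item [Item b] + [Item num]]] , [Item [Item num] + [Item b]]]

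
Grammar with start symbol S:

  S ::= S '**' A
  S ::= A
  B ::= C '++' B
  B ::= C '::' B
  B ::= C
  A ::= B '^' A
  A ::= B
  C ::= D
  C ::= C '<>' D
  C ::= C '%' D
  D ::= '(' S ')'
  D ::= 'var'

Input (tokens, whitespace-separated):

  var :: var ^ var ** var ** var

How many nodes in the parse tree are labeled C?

[S [S [S [A [B [C [D var]] :: [B [C [D var]]]] ^ [A [B [C [D var]]]]]] ** [A [B [C [D var]]]]] ** [A [B [C [D var]]]]]

5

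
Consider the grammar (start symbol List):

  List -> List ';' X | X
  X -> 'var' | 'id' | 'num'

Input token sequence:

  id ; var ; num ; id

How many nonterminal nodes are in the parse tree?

8

[List [List [List [List [X id]] ; [X var]] ; [X num]] ; [X id]]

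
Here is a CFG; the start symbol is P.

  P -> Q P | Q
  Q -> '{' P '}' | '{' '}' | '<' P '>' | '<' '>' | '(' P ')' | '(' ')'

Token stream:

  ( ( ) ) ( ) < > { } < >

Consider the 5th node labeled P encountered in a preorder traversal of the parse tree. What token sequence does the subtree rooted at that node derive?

{ } < >

[P [Q ( [P [Q ( )]] )] [P [Q ( )] [P [Q < >] [P [Q { }] [P [Q < >]]]]]]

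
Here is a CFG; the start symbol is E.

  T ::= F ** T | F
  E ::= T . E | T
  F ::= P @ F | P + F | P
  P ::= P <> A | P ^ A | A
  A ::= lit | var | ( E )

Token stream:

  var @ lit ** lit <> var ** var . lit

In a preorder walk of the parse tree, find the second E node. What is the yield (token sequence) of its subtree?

[E [T [F [P [A var]] @ [F [P [A lit]]]] ** [T [F [P [P [A lit]] <> [A var]]] ** [T [F [P [A var]]]]]] . [E [T [F [P [A lit]]]]]]

lit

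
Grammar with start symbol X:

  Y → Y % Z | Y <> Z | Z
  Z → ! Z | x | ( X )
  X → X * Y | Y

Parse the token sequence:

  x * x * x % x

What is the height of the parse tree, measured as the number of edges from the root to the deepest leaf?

5

[X [X [X [Y [Z x]]] * [Y [Z x]]] * [Y [Y [Z x]] % [Z x]]]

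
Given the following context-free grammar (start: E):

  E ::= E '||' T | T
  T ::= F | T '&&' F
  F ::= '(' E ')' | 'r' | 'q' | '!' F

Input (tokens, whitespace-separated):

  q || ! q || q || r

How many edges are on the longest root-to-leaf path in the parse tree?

[E [E [E [E [T [F q]]] || [T [F ! [F q]]]] || [T [F q]]] || [T [F r]]]

6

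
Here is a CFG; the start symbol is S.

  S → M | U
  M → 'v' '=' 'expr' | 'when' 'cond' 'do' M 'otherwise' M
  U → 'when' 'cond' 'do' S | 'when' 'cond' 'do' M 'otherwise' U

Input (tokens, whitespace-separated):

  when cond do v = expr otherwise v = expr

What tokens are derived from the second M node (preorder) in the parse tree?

v = expr

[S [M when cond do [M v = expr] otherwise [M v = expr]]]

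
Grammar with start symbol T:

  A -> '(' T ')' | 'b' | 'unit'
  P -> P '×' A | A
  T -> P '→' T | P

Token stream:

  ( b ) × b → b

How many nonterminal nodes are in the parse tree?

11

[T [P [P [A ( [T [P [A b]]] )]] × [A b]] → [T [P [A b]]]]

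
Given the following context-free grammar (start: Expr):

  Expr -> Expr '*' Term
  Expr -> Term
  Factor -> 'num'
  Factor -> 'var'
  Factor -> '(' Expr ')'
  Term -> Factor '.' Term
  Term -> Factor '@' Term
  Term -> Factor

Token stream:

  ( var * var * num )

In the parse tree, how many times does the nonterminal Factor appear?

4

[Expr [Term [Factor ( [Expr [Expr [Expr [Term [Factor var]]] * [Term [Factor var]]] * [Term [Factor num]]] )]]]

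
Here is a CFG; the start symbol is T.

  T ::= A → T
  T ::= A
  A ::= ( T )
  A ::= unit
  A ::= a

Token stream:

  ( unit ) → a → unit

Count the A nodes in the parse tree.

[T [A ( [T [A unit]] )] → [T [A a] → [T [A unit]]]]

4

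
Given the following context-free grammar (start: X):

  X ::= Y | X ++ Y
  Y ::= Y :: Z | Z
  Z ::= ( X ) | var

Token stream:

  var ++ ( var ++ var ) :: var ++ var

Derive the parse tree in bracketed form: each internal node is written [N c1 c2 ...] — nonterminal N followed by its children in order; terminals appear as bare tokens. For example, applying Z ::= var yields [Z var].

[X [X [X [Y [Z var]]] ++ [Y [Y [Z ( [X [X [Y [Z var]]] ++ [Y [Z var]]] )]] :: [Z var]]] ++ [Y [Z var]]]

X
X ++ Y
X ++ Y ++ Y
Y ++ Y ++ Y
Z ++ Y ++ Y
var ++ Y ++ Y
var ++ Y :: Z ++ Y
var ++ Z :: Z ++ Y
var ++ ( X ) :: Z ++ Y
var ++ ( X ++ Y ) :: Z ++ Y
var ++ ( Y ++ Y ) :: Z ++ Y
var ++ ( Z ++ Y ) :: Z ++ Y
var ++ ( var ++ Y ) :: Z ++ Y
var ++ ( var ++ Z ) :: Z ++ Y
var ++ ( var ++ var ) :: Z ++ Y
var ++ ( var ++ var ) :: var ++ Y
var ++ ( var ++ var ) :: var ++ Z
var ++ ( var ++ var ) :: var ++ var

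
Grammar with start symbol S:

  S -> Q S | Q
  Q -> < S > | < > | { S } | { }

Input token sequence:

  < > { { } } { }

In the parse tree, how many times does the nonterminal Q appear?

4

[S [Q < >] [S [Q { [S [Q { }]] }] [S [Q { }]]]]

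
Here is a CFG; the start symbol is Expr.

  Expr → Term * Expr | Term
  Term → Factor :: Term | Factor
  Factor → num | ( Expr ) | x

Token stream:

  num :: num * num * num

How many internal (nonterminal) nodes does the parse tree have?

11

[Expr [Term [Factor num] :: [Term [Factor num]]] * [Expr [Term [Factor num]] * [Expr [Term [Factor num]]]]]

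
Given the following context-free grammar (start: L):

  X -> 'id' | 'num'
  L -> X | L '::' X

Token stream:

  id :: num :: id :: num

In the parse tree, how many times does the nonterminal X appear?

[L [L [L [L [X id]] :: [X num]] :: [X id]] :: [X num]]

4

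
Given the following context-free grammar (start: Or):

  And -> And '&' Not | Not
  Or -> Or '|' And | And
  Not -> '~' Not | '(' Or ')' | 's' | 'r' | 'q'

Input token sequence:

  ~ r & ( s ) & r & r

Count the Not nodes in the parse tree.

[Or [And [And [And [And [Not ~ [Not r]]] & [Not ( [Or [And [Not s]]] )]] & [Not r]] & [Not r]]]

6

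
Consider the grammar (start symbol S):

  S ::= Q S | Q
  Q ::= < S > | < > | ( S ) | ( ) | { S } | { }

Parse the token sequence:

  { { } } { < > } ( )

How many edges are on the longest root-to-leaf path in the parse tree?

5

[S [Q { [S [Q { }]] }] [S [Q { [S [Q < >]] }] [S [Q ( )]]]]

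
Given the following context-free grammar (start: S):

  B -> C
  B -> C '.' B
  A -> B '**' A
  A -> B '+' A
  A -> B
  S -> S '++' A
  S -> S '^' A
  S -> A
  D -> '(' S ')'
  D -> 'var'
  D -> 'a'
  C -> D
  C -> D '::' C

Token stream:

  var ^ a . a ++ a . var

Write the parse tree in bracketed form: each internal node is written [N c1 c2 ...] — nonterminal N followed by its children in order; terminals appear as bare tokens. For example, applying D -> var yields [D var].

[S [S [S [A [B [C [D var]]]]] ^ [A [B [C [D a]] . [B [C [D a]]]]]] ++ [A [B [C [D a]] . [B [C [D var]]]]]]

S
S ++ A
S ^ A ++ A
A ^ A ++ A
B ^ A ++ A
C ^ A ++ A
D ^ A ++ A
var ^ A ++ A
var ^ B ++ A
var ^ C . B ++ A
var ^ D . B ++ A
var ^ a . B ++ A
var ^ a . C ++ A
var ^ a . D ++ A
var ^ a . a ++ A
var ^ a . a ++ B
var ^ a . a ++ C . B
var ^ a . a ++ D . B
var ^ a . a ++ a . B
var ^ a . a ++ a . C
var ^ a . a ++ a . D
var ^ a . a ++ a . var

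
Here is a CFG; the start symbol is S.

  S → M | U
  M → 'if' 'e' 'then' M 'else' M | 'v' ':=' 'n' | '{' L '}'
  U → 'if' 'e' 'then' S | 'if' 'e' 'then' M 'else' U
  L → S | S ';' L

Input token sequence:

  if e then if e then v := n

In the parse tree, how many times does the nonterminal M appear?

1

[S [U if e then [S [U if e then [S [M v := n]]]]]]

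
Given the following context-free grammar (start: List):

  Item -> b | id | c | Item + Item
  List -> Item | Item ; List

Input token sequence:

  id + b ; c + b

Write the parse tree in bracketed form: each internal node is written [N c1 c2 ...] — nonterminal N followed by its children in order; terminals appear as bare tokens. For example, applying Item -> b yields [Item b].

[List [Item [Item id] + [Item b]] ; [List [Item [Item c] + [Item b]]]]

List
Item ; List
Item + Item ; List
id + Item ; List
id + b ; List
id + b ; Item
id + b ; Item + Item
id + b ; c + Item
id + b ; c + b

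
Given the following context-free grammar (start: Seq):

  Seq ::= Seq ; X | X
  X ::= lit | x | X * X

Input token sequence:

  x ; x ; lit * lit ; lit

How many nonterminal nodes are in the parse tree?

10

[Seq [Seq [Seq [Seq [X x]] ; [X x]] ; [X [X lit] * [X lit]]] ; [X lit]]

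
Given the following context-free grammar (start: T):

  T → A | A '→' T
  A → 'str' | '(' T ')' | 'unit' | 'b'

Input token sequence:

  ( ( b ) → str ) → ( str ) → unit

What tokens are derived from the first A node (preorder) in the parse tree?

( ( b ) → str )

[T [A ( [T [A ( [T [A b]] )] → [T [A str]]] )] → [T [A ( [T [A str]] )] → [T [A unit]]]]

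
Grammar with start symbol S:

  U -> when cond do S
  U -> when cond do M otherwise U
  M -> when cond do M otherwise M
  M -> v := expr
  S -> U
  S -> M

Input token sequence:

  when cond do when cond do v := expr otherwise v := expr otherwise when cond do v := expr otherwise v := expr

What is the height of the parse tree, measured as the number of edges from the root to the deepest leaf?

4

[S [M when cond do [M when cond do [M v := expr] otherwise [M v := expr]] otherwise [M when cond do [M v := expr] otherwise [M v := expr]]]]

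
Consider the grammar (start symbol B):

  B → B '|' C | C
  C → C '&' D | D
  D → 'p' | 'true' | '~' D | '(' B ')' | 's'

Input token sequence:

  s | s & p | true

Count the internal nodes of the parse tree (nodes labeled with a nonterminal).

11

[B [B [B [C [D s]]] | [C [C [D s]] & [D p]]] | [C [D true]]]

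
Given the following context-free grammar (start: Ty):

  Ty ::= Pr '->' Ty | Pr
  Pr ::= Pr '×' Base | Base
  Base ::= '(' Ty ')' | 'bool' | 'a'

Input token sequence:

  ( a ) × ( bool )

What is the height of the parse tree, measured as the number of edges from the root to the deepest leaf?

[Ty [Pr [Pr [Base ( [Ty [Pr [Base a]]] )]] × [Base ( [Ty [Pr [Base bool]]] )]]]

7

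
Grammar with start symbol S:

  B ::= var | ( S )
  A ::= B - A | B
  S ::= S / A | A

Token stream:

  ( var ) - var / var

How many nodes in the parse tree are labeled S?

3

[S [S [A [B ( [S [A [B var]]] )] - [A [B var]]]] / [A [B var]]]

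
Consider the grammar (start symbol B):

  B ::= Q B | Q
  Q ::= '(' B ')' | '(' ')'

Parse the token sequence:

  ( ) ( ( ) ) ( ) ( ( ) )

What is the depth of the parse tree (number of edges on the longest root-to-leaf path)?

[B [Q ( )] [B [Q ( [B [Q ( )]] )] [B [Q ( )] [B [Q ( [B [Q ( )]] )]]]]]

7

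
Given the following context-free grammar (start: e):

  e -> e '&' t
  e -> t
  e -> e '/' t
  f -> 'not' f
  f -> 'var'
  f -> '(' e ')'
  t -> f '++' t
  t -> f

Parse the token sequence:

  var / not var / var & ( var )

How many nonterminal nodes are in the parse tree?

[e [e [e [e [t [f var]]] / [t [f not [f var]]]] / [t [f var]]] & [t [f ( [e [t [f var]]] )]]]

16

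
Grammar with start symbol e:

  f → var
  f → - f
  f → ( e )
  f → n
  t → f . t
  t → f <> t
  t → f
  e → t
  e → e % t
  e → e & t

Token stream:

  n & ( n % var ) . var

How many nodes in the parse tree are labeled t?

[e [e [t [f n]]] & [t [f ( [e [e [t [f n]]] % [t [f var]]] )] . [t [f var]]]]

5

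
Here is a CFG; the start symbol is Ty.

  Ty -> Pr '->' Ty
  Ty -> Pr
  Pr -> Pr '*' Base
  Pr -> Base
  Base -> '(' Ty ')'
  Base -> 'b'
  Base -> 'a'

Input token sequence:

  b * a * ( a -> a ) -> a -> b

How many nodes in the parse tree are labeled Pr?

7

[Ty [Pr [Pr [Pr [Base b]] * [Base a]] * [Base ( [Ty [Pr [Base a]] -> [Ty [Pr [Base a]]]] )]] -> [Ty [Pr [Base a]] -> [Ty [Pr [Base b]]]]]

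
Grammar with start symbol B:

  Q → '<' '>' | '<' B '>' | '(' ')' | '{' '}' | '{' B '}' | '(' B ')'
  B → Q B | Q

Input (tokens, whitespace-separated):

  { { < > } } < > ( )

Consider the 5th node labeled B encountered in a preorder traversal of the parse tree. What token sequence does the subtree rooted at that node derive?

[B [Q { [B [Q { [B [Q < >]] }]] }] [B [Q < >] [B [Q ( )]]]]

( )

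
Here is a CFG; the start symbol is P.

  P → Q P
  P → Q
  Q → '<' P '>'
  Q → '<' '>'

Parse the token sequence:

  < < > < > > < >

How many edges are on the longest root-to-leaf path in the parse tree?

5

[P [Q < [P [Q < >] [P [Q < >]]] >] [P [Q < >]]]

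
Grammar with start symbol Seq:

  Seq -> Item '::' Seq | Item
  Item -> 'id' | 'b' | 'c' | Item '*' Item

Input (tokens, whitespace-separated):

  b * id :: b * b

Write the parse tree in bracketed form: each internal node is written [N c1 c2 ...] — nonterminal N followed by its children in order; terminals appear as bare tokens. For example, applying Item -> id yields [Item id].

[Seq [Item [Item b] * [Item id]] :: [Seq [Item [Item b] * [Item b]]]]

Seq
Item :: Seq
Item * Item :: Seq
b * Item :: Seq
b * id :: Seq
b * id :: Item
b * id :: Item * Item
b * id :: b * Item
b * id :: b * b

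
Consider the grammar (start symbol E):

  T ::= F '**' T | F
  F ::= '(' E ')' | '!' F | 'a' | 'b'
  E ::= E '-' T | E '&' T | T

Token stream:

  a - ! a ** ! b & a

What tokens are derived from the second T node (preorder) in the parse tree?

[E [E [E [T [F a]]] - [T [F ! [F a]] ** [T [F ! [F b]]]]] & [T [F a]]]

! a ** ! b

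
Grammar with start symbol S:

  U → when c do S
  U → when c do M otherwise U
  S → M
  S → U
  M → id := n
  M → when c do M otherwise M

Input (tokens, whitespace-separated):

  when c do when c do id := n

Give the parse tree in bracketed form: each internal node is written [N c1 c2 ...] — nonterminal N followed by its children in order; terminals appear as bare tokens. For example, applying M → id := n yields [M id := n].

S
U
when c do S
when c do U
when c do when c do S
when c do when c do M
when c do when c do id := n

[S [U when c do [S [U when c do [S [M id := n]]]]]]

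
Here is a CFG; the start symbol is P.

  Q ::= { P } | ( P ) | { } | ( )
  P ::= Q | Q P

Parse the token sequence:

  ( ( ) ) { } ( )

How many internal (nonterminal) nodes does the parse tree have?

[P [Q ( [P [Q ( )]] )] [P [Q { }] [P [Q ( )]]]]

8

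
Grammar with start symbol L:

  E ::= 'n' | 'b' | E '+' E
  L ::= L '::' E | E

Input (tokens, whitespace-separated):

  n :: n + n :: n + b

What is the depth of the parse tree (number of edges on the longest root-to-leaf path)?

[L [L [L [E n]] :: [E [E n] + [E n]]] :: [E [E n] + [E b]]]

4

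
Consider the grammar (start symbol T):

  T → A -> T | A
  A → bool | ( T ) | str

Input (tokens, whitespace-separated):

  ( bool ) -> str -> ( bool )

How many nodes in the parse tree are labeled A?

5

[T [A ( [T [A bool]] )] -> [T [A str] -> [T [A ( [T [A bool]] )]]]]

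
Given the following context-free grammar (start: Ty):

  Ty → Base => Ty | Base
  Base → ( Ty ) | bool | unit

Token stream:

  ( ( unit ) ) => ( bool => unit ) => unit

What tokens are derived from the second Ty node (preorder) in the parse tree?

[Ty [Base ( [Ty [Base ( [Ty [Base unit]] )]] )] => [Ty [Base ( [Ty [Base bool] => [Ty [Base unit]]] )] => [Ty [Base unit]]]]

( unit )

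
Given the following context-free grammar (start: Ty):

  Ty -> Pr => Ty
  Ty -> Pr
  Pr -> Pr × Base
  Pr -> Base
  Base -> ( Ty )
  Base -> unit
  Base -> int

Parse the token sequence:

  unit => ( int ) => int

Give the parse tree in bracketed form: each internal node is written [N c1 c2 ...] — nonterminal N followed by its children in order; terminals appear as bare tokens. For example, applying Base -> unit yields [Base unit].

[Ty [Pr [Base unit]] => [Ty [Pr [Base ( [Ty [Pr [Base int]]] )]] => [Ty [Pr [Base int]]]]]

Ty
Pr => Ty
Base => Ty
unit => Ty
unit => Pr => Ty
unit => Base => Ty
unit => ( Ty ) => Ty
unit => ( Pr ) => Ty
unit => ( Base ) => Ty
unit => ( int ) => Ty
unit => ( int ) => Pr
unit => ( int ) => Base
unit => ( int ) => int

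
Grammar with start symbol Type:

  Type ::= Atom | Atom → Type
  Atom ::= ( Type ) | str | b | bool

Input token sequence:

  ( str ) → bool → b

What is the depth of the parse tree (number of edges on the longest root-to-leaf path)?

[Type [Atom ( [Type [Atom str]] )] → [Type [Atom bool] → [Type [Atom b]]]]

4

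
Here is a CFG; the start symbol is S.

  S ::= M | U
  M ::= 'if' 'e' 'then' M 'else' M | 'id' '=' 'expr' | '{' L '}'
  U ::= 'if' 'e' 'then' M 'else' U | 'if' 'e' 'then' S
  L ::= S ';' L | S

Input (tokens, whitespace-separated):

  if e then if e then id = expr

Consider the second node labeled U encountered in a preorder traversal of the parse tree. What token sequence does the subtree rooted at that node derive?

[S [U if e then [S [U if e then [S [M id = expr]]]]]]

if e then id = expr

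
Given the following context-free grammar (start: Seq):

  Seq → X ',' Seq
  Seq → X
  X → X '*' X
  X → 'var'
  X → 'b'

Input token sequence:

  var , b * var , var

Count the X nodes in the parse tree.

5

[Seq [X var] , [Seq [X [X b] * [X var]] , [Seq [X var]]]]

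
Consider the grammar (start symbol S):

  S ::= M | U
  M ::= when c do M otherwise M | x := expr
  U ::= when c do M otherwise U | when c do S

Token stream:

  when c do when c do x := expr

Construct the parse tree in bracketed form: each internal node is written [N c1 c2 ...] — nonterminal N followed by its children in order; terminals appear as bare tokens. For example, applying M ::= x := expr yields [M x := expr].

S
U
when c do S
when c do U
when c do when c do S
when c do when c do M
when c do when c do x := expr

[S [U when c do [S [U when c do [S [M x := expr]]]]]]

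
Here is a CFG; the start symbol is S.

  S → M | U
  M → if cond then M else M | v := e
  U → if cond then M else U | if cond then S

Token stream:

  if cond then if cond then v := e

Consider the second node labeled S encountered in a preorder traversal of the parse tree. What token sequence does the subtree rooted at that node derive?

[S [U if cond then [S [U if cond then [S [M v := e]]]]]]

if cond then v := e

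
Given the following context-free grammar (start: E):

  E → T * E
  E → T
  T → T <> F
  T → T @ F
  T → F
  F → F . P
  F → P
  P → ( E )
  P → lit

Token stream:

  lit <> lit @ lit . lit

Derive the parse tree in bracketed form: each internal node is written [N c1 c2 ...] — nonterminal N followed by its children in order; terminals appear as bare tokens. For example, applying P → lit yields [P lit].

E
T
T @ F
T <> F @ F
F <> F @ F
P <> F @ F
lit <> F @ F
lit <> P @ F
lit <> lit @ F
lit <> lit @ F . P
lit <> lit @ P . P
lit <> lit @ lit . P
lit <> lit @ lit . lit

[E [T [T [T [F [P lit]]] <> [F [P lit]]] @ [F [F [P lit]] . [P lit]]]]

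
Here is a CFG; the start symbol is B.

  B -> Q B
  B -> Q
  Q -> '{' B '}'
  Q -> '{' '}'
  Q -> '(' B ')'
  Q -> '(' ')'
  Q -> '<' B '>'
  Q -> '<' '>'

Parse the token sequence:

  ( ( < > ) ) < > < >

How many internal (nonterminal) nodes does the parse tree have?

[B [Q ( [B [Q ( [B [Q < >]] )]] )] [B [Q < >] [B [Q < >]]]]

10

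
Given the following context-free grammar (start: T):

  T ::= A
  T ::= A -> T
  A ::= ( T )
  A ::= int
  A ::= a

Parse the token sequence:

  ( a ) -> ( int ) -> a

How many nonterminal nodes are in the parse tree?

10

[T [A ( [T [A a]] )] -> [T [A ( [T [A int]] )] -> [T [A a]]]]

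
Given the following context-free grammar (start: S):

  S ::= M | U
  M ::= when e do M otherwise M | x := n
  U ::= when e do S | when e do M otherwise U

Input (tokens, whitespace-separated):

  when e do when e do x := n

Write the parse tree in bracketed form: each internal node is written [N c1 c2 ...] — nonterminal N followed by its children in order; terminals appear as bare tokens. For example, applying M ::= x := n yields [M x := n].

[S [U when e do [S [U when e do [S [M x := n]]]]]]

S
U
when e do S
when e do U
when e do when e do S
when e do when e do M
when e do when e do x := n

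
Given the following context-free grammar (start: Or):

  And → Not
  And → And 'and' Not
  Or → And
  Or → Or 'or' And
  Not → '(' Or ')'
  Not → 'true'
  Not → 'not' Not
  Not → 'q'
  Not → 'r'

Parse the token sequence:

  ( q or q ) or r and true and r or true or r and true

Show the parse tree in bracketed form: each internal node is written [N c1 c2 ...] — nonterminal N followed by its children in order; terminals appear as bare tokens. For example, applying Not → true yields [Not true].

[Or [Or [Or [Or [And [Not ( [Or [Or [And [Not q]]] or [And [Not q]]] )]]] or [And [And [And [Not r]] and [Not true]] and [Not r]]] or [And [Not true]]] or [And [And [Not r]] and [Not true]]]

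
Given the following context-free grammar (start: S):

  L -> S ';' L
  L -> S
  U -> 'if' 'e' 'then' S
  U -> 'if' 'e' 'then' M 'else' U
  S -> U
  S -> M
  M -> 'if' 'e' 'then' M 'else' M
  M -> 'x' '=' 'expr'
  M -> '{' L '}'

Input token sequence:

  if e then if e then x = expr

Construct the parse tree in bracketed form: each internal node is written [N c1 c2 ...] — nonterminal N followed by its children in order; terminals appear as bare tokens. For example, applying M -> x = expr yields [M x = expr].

[S [U if e then [S [U if e then [S [M x = expr]]]]]]

S
U
if e then S
if e then U
if e then if e then S
if e then if e then M
if e then if e then x = expr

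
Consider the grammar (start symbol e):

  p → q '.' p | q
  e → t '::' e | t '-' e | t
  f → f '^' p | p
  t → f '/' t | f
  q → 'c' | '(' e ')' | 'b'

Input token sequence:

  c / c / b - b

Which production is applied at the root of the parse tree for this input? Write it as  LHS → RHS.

[e [t [f [p [q c]]] / [t [f [p [q c]]] / [t [f [p [q b]]]]]] - [e [t [f [p [q b]]]]]]

e → t '-' e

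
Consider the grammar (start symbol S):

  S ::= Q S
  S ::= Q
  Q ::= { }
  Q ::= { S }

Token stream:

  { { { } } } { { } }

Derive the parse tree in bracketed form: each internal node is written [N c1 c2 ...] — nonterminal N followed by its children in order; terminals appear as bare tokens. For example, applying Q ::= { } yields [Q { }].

S
Q S
{ S } S
{ Q } S
{ { S } } S
{ { Q } } S
{ { { } } } S
{ { { } } } Q
{ { { } } } { S }
{ { { } } } { Q }
{ { { } } } { { } }

[S [Q { [S [Q { [S [Q { }]] }]] }] [S [Q { [S [Q { }]] }]]]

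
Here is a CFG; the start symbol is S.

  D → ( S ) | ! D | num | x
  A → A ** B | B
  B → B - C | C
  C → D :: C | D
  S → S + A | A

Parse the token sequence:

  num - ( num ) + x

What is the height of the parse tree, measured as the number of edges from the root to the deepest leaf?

11

[S [S [A [B [B [C [D num]]] - [C [D ( [S [A [B [C [D num]]]]] )]]]]] + [A [B [C [D x]]]]]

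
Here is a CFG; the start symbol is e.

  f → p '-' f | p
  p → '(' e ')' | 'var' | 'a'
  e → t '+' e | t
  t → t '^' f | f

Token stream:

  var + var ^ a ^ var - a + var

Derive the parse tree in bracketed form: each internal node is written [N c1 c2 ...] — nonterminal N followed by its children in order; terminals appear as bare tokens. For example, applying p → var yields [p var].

e
t + e
f + e
p + e
var + e
var + t + e
var + t ^ f + e
var + t ^ f ^ f + e
var + f ^ f ^ f + e
var + p ^ f ^ f + e
var + var ^ f ^ f + e
var + var ^ p ^ f + e
var + var ^ a ^ f + e
var + var ^ a ^ p - f + e
var + var ^ a ^ var - f + e
var + var ^ a ^ var - p + e
var + var ^ a ^ var - a + e
var + var ^ a ^ var - a + t
var + var ^ a ^ var - a + f
var + var ^ a ^ var - a + p
var + var ^ a ^ var - a + var

[e [t [f [p var]]] + [e [t [t [t [f [p var]]] ^ [f [p a]]] ^ [f [p var] - [f [p a]]]] + [e [t [f [p var]]]]]]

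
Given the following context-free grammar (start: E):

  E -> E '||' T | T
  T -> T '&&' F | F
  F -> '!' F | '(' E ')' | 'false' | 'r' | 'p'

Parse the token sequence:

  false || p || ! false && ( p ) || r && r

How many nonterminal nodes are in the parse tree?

[E [E [E [E [T [F false]]] || [T [F p]]] || [T [T [F ! [F false]]] && [F ( [E [T [F p]]] )]]] || [T [T [F r]] && [F r]]]

20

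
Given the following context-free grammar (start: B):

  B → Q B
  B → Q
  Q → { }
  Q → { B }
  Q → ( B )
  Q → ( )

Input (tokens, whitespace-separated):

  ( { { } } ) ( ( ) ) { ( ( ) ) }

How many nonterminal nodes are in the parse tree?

16

[B [Q ( [B [Q { [B [Q { }]] }]] )] [B [Q ( [B [Q ( )]] )] [B [Q { [B [Q ( [B [Q ( )]] )]] }]]]]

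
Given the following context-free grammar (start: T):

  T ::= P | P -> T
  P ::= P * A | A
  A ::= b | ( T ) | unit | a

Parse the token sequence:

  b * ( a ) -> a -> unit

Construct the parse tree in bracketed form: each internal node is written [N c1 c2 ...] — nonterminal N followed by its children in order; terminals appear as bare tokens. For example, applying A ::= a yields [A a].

[T [P [P [A b]] * [A ( [T [P [A a]]] )]] -> [T [P [A a]] -> [T [P [A unit]]]]]

T
P -> T
P * A -> T
A * A -> T
b * A -> T
b * ( T ) -> T
b * ( P ) -> T
b * ( A ) -> T
b * ( a ) -> T
b * ( a ) -> P -> T
b * ( a ) -> A -> T
b * ( a ) -> a -> T
b * ( a ) -> a -> P
b * ( a ) -> a -> A
b * ( a ) -> a -> unit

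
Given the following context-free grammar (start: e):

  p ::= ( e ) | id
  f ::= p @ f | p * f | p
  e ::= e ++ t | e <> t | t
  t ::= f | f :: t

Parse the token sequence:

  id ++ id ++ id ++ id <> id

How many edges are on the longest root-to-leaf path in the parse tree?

[e [e [e [e [e [t [f [p id]]]] ++ [t [f [p id]]]] ++ [t [f [p id]]]] ++ [t [f [p id]]]] <> [t [f [p id]]]]

8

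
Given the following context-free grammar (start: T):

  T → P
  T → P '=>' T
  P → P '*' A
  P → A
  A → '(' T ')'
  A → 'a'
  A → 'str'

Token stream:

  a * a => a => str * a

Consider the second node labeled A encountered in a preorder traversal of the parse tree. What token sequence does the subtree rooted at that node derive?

a

[T [P [P [A a]] * [A a]] => [T [P [A a]] => [T [P [P [A str]] * [A a]]]]]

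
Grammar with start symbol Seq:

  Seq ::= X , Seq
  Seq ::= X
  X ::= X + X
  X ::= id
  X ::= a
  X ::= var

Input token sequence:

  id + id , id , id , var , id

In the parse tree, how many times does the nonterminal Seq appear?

[Seq [X [X id] + [X id]] , [Seq [X id] , [Seq [X id] , [Seq [X var] , [Seq [X id]]]]]]

5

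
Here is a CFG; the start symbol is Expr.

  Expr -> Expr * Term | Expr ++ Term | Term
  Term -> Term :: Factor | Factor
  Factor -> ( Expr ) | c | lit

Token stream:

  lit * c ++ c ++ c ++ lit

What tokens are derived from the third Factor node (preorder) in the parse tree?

[Expr [Expr [Expr [Expr [Expr [Term [Factor lit]]] * [Term [Factor c]]] ++ [Term [Factor c]]] ++ [Term [Factor c]]] ++ [Term [Factor lit]]]

c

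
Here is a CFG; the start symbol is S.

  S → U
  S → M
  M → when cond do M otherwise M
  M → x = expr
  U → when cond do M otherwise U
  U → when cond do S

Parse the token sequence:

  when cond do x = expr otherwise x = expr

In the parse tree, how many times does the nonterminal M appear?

[S [M when cond do [M x = expr] otherwise [M x = expr]]]

3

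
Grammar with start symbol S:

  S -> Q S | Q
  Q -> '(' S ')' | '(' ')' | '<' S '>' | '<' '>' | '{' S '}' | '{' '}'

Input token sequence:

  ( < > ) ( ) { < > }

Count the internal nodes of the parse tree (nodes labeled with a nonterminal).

[S [Q ( [S [Q < >]] )] [S [Q ( )] [S [Q { [S [Q < >]] }]]]]

10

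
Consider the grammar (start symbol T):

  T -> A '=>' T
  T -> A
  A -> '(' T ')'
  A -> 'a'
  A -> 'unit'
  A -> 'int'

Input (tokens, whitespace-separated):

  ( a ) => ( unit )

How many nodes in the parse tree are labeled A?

4

[T [A ( [T [A a]] )] => [T [A ( [T [A unit]] )]]]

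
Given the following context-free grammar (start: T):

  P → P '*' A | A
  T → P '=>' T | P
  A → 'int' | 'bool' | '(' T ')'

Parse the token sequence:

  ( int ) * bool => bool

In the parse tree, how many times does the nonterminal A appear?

[T [P [P [A ( [T [P [A int]]] )]] * [A bool]] => [T [P [A bool]]]]

4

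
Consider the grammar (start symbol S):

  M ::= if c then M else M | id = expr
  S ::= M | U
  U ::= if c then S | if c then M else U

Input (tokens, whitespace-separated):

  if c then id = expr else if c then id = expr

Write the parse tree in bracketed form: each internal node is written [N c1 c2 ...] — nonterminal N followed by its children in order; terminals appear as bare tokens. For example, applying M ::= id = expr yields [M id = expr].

[S [U if c then [M id = expr] else [U if c then [S [M id = expr]]]]]

S
U
if c then M else U
if c then id = expr else U
if c then id = expr else if c then S
if c then id = expr else if c then M
if c then id = expr else if c then id = expr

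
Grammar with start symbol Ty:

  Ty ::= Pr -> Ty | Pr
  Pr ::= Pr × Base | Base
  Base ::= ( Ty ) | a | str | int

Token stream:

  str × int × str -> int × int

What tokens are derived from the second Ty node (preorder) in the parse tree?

[Ty [Pr [Pr [Pr [Base str]] × [Base int]] × [Base str]] -> [Ty [Pr [Pr [Base int]] × [Base int]]]]

int × int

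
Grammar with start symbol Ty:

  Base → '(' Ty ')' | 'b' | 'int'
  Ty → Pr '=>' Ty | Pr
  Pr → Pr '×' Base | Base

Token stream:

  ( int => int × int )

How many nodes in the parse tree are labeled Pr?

[Ty [Pr [Base ( [Ty [Pr [Base int]] => [Ty [Pr [Pr [Base int]] × [Base int]]]] )]]]

4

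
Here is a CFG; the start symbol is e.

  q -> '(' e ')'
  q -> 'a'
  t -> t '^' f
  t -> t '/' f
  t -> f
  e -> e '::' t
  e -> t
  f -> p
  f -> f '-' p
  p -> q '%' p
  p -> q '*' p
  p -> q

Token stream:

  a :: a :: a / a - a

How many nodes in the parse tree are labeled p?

5

[e [e [e [t [f [p [q a]]]]] :: [t [f [p [q a]]]]] :: [t [t [f [p [q a]]]] / [f [f [p [q a]]] - [p [q a]]]]]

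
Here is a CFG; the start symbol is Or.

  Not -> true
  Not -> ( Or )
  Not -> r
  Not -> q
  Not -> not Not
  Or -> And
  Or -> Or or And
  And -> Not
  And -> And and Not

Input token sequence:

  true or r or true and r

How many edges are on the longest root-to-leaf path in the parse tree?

[Or [Or [Or [And [Not true]]] or [And [Not r]]] or [And [And [Not true]] and [Not r]]]

5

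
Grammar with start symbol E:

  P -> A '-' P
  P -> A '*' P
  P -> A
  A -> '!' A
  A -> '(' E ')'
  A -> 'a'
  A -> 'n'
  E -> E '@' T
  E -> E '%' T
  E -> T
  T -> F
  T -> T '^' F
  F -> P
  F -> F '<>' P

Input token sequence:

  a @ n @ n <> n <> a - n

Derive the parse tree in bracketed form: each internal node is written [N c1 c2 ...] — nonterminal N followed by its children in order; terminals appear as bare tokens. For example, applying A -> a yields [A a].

E
E @ T
E @ T @ T
T @ T @ T
F @ T @ T
P @ T @ T
A @ T @ T
a @ T @ T
a @ F @ T
a @ P @ T
a @ A @ T
a @ n @ T
a @ n @ F
a @ n @ F <> P
a @ n @ F <> P <> P
a @ n @ P <> P <> P
a @ n @ A <> P <> P
a @ n @ n <> P <> P
a @ n @ n <> A <> P
a @ n @ n <> n <> P
a @ n @ n <> n <> A - P
a @ n @ n <> n <> a - P
a @ n @ n <> n <> a - A
a @ n @ n <> n <> a - n

[E [E [E [T [F [P [A a]]]]] @ [T [F [P [A n]]]]] @ [T [F [F [F [P [A n]]] <> [P [A n]]] <> [P [A a] - [P [A n]]]]]]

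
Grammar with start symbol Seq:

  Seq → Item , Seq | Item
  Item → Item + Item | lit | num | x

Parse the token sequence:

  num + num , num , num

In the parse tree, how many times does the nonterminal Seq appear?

3

[Seq [Item [Item num] + [Item num]] , [Seq [Item num] , [Seq [Item num]]]]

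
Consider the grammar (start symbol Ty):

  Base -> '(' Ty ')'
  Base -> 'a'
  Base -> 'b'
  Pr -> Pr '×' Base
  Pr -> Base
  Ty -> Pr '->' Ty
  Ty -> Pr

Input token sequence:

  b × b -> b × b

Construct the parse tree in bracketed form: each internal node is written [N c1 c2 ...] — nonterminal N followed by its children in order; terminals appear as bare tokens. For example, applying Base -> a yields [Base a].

[Ty [Pr [Pr [Base b]] × [Base b]] -> [Ty [Pr [Pr [Base b]] × [Base b]]]]

Ty
Pr -> Ty
Pr × Base -> Ty
Base × Base -> Ty
b × Base -> Ty
b × b -> Ty
b × b -> Pr
b × b -> Pr × Base
b × b -> Base × Base
b × b -> b × Base
b × b -> b × b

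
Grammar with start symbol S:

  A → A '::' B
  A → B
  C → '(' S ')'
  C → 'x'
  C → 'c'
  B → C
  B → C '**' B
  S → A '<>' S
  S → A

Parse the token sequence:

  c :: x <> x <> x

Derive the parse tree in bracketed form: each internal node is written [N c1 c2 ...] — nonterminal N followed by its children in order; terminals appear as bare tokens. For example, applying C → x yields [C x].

S
A <> S
A :: B <> S
B :: B <> S
C :: B <> S
c :: B <> S
c :: C <> S
c :: x <> S
c :: x <> A <> S
c :: x <> B <> S
c :: x <> C <> S
c :: x <> x <> S
c :: x <> x <> A
c :: x <> x <> B
c :: x <> x <> C
c :: x <> x <> x

[S [A [A [B [C c]]] :: [B [C x]]] <> [S [A [B [C x]]] <> [S [A [B [C x]]]]]]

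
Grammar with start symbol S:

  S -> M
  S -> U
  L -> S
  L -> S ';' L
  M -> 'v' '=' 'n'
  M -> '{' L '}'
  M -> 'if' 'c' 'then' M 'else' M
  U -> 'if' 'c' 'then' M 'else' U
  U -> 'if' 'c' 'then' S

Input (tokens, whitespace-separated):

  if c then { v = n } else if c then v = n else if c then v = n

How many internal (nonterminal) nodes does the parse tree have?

[S [U if c then [M { [L [S [M v = n]]] }] else [U if c then [M v = n] else [U if c then [S [M v = n]]]]]]

11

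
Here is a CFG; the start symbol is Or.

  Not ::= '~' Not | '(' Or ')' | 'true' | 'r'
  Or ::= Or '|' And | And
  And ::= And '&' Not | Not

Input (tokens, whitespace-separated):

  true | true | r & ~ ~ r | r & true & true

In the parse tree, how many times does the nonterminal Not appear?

[Or [Or [Or [Or [And [Not true]]] | [And [Not true]]] | [And [And [Not r]] & [Not ~ [Not ~ [Not r]]]]] | [And [And [And [Not r]] & [Not true]] & [Not true]]]

9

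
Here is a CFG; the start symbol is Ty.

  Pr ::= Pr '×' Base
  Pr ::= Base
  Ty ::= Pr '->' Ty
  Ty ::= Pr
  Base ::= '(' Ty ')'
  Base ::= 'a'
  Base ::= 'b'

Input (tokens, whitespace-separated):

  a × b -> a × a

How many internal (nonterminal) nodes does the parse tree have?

10

[Ty [Pr [Pr [Base a]] × [Base b]] -> [Ty [Pr [Pr [Base a]] × [Base a]]]]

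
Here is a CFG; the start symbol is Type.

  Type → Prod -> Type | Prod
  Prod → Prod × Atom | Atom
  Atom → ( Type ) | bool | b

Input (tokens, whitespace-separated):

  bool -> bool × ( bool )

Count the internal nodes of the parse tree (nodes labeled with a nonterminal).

[Type [Prod [Atom bool]] -> [Type [Prod [Prod [Atom bool]] × [Atom ( [Type [Prod [Atom bool]]] )]]]]

11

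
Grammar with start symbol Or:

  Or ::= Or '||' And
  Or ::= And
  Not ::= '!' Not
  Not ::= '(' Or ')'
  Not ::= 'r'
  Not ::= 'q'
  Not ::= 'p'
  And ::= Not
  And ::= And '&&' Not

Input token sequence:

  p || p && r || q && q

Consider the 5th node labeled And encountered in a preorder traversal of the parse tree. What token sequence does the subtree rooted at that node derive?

[Or [Or [Or [And [Not p]]] || [And [And [Not p]] && [Not r]]] || [And [And [Not q]] && [Not q]]]

q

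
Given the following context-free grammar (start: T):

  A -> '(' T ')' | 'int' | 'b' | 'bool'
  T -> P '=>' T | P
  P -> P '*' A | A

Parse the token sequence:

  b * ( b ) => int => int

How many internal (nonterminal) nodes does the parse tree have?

14

[T [P [P [A b]] * [A ( [T [P [A b]]] )]] => [T [P [A int]] => [T [P [A int]]]]]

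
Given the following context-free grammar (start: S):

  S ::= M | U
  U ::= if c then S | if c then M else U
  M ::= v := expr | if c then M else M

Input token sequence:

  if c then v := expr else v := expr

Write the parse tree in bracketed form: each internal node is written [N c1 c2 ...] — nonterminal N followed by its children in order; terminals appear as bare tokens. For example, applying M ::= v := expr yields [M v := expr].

[S [M if c then [M v := expr] else [M v := expr]]]

S
M
if c then M else M
if c then v := expr else M
if c then v := expr else v := expr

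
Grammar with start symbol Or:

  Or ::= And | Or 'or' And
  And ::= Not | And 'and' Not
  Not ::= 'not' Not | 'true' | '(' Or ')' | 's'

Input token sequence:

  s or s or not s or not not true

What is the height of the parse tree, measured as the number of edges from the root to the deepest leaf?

[Or [Or [Or [Or [And [Not s]]] or [And [Not s]]] or [And [Not not [Not s]]]] or [And [Not not [Not not [Not true]]]]]

6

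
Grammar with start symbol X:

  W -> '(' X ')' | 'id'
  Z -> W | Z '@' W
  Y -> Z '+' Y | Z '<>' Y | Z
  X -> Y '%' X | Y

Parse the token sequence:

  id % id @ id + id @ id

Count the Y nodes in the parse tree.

3

[X [Y [Z [W id]]] % [X [Y [Z [Z [W id]] @ [W id]] + [Y [Z [Z [W id]] @ [W id]]]]]]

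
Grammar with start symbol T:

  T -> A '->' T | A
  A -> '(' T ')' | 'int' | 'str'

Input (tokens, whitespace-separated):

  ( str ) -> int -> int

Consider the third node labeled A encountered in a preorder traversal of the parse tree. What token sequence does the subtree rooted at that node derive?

[T [A ( [T [A str]] )] -> [T [A int] -> [T [A int]]]]

int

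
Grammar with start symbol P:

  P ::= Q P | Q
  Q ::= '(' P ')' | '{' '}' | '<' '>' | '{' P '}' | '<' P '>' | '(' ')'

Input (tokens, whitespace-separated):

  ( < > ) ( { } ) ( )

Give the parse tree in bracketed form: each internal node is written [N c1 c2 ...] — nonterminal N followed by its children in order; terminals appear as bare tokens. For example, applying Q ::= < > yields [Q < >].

[P [Q ( [P [Q < >]] )] [P [Q ( [P [Q { }]] )] [P [Q ( )]]]]

P
Q P
( P ) P
( Q ) P
( < > ) P
( < > ) Q P
( < > ) ( P ) P
( < > ) ( Q ) P
( < > ) ( { } ) P
( < > ) ( { } ) Q
( < > ) ( { } ) ( )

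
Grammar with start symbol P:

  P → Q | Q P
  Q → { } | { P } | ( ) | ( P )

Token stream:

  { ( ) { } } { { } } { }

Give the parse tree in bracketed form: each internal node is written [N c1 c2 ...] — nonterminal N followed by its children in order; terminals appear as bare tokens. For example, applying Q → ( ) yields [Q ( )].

P
Q P
{ P } P
{ Q P } P
{ ( ) P } P
{ ( ) Q } P
{ ( ) { } } P
{ ( ) { } } Q P
{ ( ) { } } { P } P
{ ( ) { } } { Q } P
{ ( ) { } } { { } } P
{ ( ) { } } { { } } Q
{ ( ) { } } { { } } { }

[P [Q { [P [Q ( )] [P [Q { }]]] }] [P [Q { [P [Q { }]] }] [P [Q { }]]]]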